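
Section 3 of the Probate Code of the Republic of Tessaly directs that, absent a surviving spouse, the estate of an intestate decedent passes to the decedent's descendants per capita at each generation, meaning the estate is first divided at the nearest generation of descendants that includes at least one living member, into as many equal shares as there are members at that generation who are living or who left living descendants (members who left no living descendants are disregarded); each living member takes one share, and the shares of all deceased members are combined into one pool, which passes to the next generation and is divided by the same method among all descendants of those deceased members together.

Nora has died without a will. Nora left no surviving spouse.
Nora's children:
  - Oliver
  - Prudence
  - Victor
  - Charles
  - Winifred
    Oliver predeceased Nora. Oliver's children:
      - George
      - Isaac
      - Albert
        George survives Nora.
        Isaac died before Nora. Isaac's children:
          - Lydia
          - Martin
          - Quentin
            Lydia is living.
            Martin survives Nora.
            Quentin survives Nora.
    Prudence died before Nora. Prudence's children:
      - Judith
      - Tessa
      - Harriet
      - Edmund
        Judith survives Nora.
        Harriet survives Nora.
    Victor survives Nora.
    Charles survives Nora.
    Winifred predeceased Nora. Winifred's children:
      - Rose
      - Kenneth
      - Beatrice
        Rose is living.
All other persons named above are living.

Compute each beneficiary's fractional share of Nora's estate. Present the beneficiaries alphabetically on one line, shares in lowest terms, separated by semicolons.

Albert 3/50; Beatrice 3/50; Charles 1/5; Edmund 3/50; George 3/50; Harriet 3/50; Judith 3/50; Kenneth 3/50; Lydia 1/50; Martin 1/50; Quentin 1/50; Rose 3/50; Tessa 3/50; Victor 1/5

There is no surviving spouse, so the entire estate passes to Nora's descendants per capita at each generation.
At generation 1 (Oliver, Prudence, Victor, Charles, Winifred) there are 5 shares of (1)/5 = 1/5 each.
Living: Victor and Charles — each takes 1/5.
Deceased: Oliver, Prudence, and Winifred. Their combined 3/5 is pooled and carried to generation 2.
At generation 2 (George, Isaac, Albert, Judith, Tessa, Harriet, Edmund, Rose, Kenneth, Beatrice) there are 10 shares of (3/5)/10 = 3/50 each.
Living: George, Albert, Judith, Tessa, Harriet, Edmund, Rose, Kenneth, and Beatrice — each takes 3/50.
Deceased: Isaac. That 3/50 share is carried to generation 3.
At generation 3 (Lydia, Martin, Quentin) there are 3 shares of (3/50)/3 = 1/50 each.
Living: Lydia, Martin, and Quentin — each takes 1/50.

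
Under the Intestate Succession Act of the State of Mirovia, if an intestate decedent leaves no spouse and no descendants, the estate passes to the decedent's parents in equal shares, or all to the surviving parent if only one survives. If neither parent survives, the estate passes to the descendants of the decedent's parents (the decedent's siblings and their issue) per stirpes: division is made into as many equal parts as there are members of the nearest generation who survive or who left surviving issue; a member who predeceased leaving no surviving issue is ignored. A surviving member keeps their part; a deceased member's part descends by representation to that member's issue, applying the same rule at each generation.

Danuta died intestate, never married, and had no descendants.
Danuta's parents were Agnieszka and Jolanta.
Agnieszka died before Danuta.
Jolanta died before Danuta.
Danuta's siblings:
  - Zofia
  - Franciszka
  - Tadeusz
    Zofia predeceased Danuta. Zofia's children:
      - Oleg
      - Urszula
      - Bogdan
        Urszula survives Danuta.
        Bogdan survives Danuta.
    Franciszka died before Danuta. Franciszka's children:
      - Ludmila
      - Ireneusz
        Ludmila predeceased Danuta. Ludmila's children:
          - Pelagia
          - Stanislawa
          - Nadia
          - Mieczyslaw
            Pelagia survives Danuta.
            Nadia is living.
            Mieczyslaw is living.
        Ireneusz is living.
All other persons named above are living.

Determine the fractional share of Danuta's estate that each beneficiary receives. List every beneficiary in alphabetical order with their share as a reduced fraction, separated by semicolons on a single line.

Neither parent survives and there are no descendants, so the estate passes to Danuta's siblings and their issue per stirpes.
The estate is divided into 3 equal shares of 1/3 among Zofia, Franciszka, Tadeusz.
Zofia predeceased; the 1/3 allotted to Zofia's branch passes to Zofia's issue by representation.
The 1/3 is divided into 3 equal shares of 1/9 among Oleg, Urszula, Bogdan.
Oleg is living and takes 1/9.
Urszula is living and takes 1/9.
Bogdan is living and takes 1/9.
Franciszka predeceased; the 1/3 allotted to Franciszka's branch passes to Franciszka's issue by representation.
The 1/3 is divided into 2 equal shares of 1/6 among Ludmila, Ireneusz.
Ludmila predeceased; the 1/6 allotted to Ludmila's branch passes to Ludmila's issue by representation.
The 1/6 is divided into 4 equal shares of 1/24 among Pelagia, Stanislawa, Nadia, Mieczyslaw.
Pelagia is living and takes 1/24.
Stanislawa is living and takes 1/24.
Nadia is living and takes 1/24.
Mieczyslaw is living and takes 1/24.
Ireneusz is living and takes 1/6.
Tadeusz is living and takes 1/3.

Bogdan 1/9; Ireneusz 1/6; Mieczyslaw 1/24; Nadia 1/24; Oleg 1/9; Pelagia 1/24; Stanislawa 1/24; Tadeusz 1/3; Urszula 1/9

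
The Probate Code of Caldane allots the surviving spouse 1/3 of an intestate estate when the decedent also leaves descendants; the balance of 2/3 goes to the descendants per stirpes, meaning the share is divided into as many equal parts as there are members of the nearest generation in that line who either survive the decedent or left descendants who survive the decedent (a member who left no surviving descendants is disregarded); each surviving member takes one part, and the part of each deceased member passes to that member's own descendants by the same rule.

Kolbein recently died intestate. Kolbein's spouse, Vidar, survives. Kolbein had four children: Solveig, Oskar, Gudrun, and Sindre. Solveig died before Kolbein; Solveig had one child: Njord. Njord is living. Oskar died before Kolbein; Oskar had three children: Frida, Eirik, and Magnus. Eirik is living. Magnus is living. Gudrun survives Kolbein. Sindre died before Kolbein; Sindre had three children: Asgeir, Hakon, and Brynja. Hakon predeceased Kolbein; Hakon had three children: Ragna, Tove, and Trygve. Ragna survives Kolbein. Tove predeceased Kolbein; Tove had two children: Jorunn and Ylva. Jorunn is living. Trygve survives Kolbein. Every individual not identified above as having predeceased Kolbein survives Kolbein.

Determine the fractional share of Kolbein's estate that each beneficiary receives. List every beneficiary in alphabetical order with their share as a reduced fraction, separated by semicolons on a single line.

Asgeir 1/18; Brynja 1/18; Eirik 1/18; Frida 1/18; Gudrun 1/6; Jorunn 1/108; Magnus 1/18; Njord 1/6; Ragna 1/54; Trygve 1/54; Vidar 1/3; Ylva 1/108

Vidar, as surviving spouse, takes 1/3.
The remaining 2/3 passes to Kolbein's descendants per stirpes.
The 2/3 is divided into 4 equal shares of 1/6 among Solveig, Oskar, Gudrun, Sindre.
Solveig predeceased; the 1/6 allotted to Solveig's branch passes to Solveig's issue by representation.
Njord is the sole taker at this level and receives the full 1/6.
Oskar predeceased; the 1/6 allotted to Oskar's branch passes to Oskar's issue by representation.
The 1/6 is divided into 3 equal shares of 1/18 among Frida, Eirik, Magnus.
Frida is living and takes 1/18.
Eirik is living and takes 1/18.
Magnus is living and takes 1/18.
Gudrun is living and takes 1/6.
Sindre predeceased; the 1/6 allotted to Sindre's branch passes to Sindre's issue by representation.
The 1/6 is divided into 3 equal shares of 1/18 among Asgeir, Hakon, Brynja.
Asgeir is living and takes 1/18.
Hakon predeceased; the 1/18 allotted to Hakon's branch passes to Hakon's issue by representation.
The 1/18 is divided into 3 equal shares of 1/54 among Ragna, Tove, Trygve.
Ragna is living and takes 1/54.
Tove predeceased; the 1/54 allotted to Tove's branch passes to Tove's issue by representation.
The 1/54 is divided into 2 equal shares of 1/108 among Jorunn, Ylva.
Jorunn is living and takes 1/108.
Ylva is living and takes 1/108.
Trygve is living and takes 1/54.
Brynja is living and takes 1/18.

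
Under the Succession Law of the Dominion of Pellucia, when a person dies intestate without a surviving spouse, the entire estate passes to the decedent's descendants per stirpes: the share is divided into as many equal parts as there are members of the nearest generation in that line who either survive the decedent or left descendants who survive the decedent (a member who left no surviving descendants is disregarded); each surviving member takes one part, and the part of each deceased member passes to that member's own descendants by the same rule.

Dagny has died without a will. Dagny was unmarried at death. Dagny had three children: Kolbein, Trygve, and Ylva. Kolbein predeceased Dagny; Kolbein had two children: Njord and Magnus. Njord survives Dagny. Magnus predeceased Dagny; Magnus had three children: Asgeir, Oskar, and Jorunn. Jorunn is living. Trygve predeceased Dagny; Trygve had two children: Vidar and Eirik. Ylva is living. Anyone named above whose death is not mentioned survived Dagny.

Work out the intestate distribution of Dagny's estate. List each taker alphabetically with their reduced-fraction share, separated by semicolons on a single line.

There is no surviving spouse, so the entire estate passes to Dagny's descendants per stirpes.
The estate is divided into 3 equal shares of 1/3 among Kolbein, Trygve, Ylva.
Kolbein predeceased; the 1/3 allotted to Kolbein's branch passes to Kolbein's issue by representation.
The 1/3 is divided into 2 equal shares of 1/6 among Njord, Magnus.
Njord is living and takes 1/6.
Magnus predeceased; the 1/6 allotted to Magnus's branch passes to Magnus's issue by representation.
The 1/6 is divided into 3 equal shares of 1/18 among Asgeir, Oskar, Jorunn.
Asgeir is living and takes 1/18.
Oskar is living and takes 1/18.
Jorunn is living and takes 1/18.
Trygve predeceased; the 1/3 allotted to Trygve's branch passes to Trygve's issue by representation.
The 1/3 is divided into 2 equal shares of 1/6 among Vidar, Eirik.
Vidar is living and takes 1/6.
Eirik is living and takes 1/6.
Ylva is living and takes 1/3.

Asgeir 1/18; Eirik 1/6; Jorunn 1/18; Njord 1/6; Oskar 1/18; Vidar 1/6; Ylva 1/3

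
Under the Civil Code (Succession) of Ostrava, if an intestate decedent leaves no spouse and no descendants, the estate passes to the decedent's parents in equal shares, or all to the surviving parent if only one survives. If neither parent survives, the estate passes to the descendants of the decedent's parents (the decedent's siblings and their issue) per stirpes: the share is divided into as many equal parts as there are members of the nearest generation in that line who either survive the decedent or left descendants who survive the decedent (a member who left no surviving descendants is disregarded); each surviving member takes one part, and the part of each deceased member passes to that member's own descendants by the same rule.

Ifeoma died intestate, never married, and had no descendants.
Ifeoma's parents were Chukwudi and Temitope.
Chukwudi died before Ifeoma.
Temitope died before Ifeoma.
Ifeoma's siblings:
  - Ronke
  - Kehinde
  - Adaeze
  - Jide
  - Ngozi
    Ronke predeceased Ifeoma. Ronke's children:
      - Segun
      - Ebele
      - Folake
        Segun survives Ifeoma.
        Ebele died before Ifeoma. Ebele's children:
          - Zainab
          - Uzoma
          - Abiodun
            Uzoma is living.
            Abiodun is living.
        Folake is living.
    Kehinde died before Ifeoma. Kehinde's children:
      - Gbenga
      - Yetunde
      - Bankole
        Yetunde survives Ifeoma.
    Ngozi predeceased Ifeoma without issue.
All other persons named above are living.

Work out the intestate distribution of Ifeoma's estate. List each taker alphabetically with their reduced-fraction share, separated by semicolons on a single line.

Neither parent survives and there are no descendants, so the estate passes to Ifeoma's siblings and their issue per stirpes.
Ngozi left no surviving issue, so that branch lapses and is disregarded.
The estate is divided into 4 equal shares of 1/4 among Ronke, Kehinde, Adaeze, Jide.
Ronke predeceased; the 1/4 allotted to Ronke's branch passes to Ronke's issue by representation.
The 1/4 is divided into 3 equal shares of 1/12 among Segun, Ebele, Folake.
Segun is living and takes 1/12.
Ebele predeceased; the 1/12 allotted to Ebele's branch passes to Ebele's issue by representation.
The 1/12 is divided into 3 equal shares of 1/36 among Zainab, Uzoma, Abiodun.
Zainab is living and takes 1/36.
Uzoma is living and takes 1/36.
Abiodun is living and takes 1/36.
Folake is living and takes 1/12.
Kehinde predeceased; the 1/4 allotted to Kehinde's branch passes to Kehinde's issue by representation.
The 1/4 is divided into 3 equal shares of 1/12 among Gbenga, Yetunde, Bankole.
Gbenga is living and takes 1/12.
Yetunde is living and takes 1/12.
Bankole is living and takes 1/12.
Adaeze is living and takes 1/4.
Jide is living and takes 1/4.

Abiodun 1/36; Adaeze 1/4; Bankole 1/12; Folake 1/12; Gbenga 1/12; Jide 1/4; Segun 1/12; Uzoma 1/36; Yetunde 1/12; Zainab 1/36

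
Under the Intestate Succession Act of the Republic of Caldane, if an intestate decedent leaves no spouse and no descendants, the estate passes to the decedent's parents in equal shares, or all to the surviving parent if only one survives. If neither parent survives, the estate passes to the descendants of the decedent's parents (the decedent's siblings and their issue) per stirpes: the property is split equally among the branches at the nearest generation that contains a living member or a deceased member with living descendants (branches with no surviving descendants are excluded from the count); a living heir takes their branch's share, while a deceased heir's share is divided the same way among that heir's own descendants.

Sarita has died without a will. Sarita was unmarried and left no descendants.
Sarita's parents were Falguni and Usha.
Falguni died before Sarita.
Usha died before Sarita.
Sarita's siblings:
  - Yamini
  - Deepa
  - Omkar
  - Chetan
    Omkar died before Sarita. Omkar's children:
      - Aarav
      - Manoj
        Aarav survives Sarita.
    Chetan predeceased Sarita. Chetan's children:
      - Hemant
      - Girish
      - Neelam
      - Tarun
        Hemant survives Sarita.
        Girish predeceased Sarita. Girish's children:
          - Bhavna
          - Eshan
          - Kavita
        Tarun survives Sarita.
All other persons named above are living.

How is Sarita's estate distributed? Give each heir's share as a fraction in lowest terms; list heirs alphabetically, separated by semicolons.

Neither parent survives and there are no descendants, so the estate passes to Sarita's siblings and their issue per stirpes.
The estate is divided into 4 equal shares of 1/4 among Yamini, Deepa, Omkar, Chetan.
Yamini is living and takes 1/4.
Deepa is living and takes 1/4.
Omkar predeceased; the 1/4 allotted to Omkar's branch passes to Omkar's issue by representation.
The 1/4 is divided into 2 equal shares of 1/8 among Aarav, Manoj.
Aarav is living and takes 1/8.
Manoj is living and takes 1/8.
Chetan predeceased; the 1/4 allotted to Chetan's branch passes to Chetan's issue by representation.
The 1/4 is divided into 4 equal shares of 1/16 among Hemant, Girish, Neelam, Tarun.
Hemant is living and takes 1/16.
Girish predeceased; the 1/16 allotted to Girish's branch passes to Girish's issue by representation.
The 1/16 is divided into 3 equal shares of 1/48 among Bhavna, Eshan, Kavita.
Bhavna is living and takes 1/48.
Eshan is living and takes 1/48.
Kavita is living and takes 1/48.
Neelam is living and takes 1/16.
Tarun is living and takes 1/16.

Aarav 1/8; Bhavna 1/48; Deepa 1/4; Eshan 1/48; Hemant 1/16; Kavita 1/48; Manoj 1/8; Neelam 1/16; Tarun 1/16; Yamini 1/4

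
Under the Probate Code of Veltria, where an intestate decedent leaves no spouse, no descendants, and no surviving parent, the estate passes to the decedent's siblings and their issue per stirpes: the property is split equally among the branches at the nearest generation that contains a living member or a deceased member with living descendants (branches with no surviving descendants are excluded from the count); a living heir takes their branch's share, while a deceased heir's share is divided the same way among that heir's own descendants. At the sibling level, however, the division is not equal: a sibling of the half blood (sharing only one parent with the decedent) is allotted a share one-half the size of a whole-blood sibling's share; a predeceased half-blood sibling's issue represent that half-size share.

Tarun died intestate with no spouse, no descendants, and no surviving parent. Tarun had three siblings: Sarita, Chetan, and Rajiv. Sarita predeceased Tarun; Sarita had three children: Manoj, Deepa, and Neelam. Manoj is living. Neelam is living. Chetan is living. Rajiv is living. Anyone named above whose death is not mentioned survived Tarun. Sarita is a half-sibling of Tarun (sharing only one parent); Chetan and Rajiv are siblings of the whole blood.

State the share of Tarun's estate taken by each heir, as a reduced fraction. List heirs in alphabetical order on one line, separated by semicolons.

No spouse, descendants, or parent survives, so the estate passes to Tarun's siblings per stirpes.
Half-blood siblings count for one-half the weight of whole-blood siblings at the initial division.
Dividing 1 in proportion to weights (total weight 5/2): Sarita (weight 1/2) → 1/5; Chetan (weight 1) → 2/5; Rajiv (weight 1) → 2/5.
Sarita predeceased; the 1/5 allotted to Sarita's branch passes to Sarita's issue by representation.
The 1/5 is divided into 3 equal shares of 1/15 among Manoj, Deepa, Neelam.
Manoj is living and takes 1/15.
Deepa is living and takes 1/15.
Neelam is living and takes 1/15.
Chetan is living and takes 2/5.
Rajiv is living and takes 2/5.

Chetan 2/5; Deepa 1/15; Manoj 1/15; Neelam 1/15; Rajiv 2/5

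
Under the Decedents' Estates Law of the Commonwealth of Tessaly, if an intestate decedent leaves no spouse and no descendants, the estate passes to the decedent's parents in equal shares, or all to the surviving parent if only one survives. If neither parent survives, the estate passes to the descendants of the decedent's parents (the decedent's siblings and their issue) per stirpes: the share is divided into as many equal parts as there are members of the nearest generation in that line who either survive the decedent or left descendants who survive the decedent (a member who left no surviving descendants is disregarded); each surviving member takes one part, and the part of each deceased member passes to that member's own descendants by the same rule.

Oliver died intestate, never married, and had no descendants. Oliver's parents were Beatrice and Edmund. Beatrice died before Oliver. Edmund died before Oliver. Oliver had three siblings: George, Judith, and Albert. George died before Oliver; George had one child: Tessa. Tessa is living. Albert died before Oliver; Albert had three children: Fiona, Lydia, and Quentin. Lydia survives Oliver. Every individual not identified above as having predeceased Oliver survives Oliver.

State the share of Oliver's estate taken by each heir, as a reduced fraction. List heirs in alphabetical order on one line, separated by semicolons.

Neither parent survives and there are no descendants, so the estate passes to Oliver's siblings and their issue per stirpes.
The estate is divided into 3 equal shares of 1/3 among George, Judith, Albert.
George predeceased; the 1/3 allotted to George's branch passes to George's issue by representation.
Tessa is the sole taker at this level and receives the full 1/3.
Judith is living and takes 1/3.
Albert predeceased; the 1/3 allotted to Albert's branch passes to Albert's issue by representation.
The 1/3 is divided into 3 equal shares of 1/9 among Fiona, Lydia, Quentin.
Fiona is living and takes 1/9.
Lydia is living and takes 1/9.
Quentin is living and takes 1/9.

Fiona 1/9; Judith 1/3; Lydia 1/9; Quentin 1/9; Tessa 1/3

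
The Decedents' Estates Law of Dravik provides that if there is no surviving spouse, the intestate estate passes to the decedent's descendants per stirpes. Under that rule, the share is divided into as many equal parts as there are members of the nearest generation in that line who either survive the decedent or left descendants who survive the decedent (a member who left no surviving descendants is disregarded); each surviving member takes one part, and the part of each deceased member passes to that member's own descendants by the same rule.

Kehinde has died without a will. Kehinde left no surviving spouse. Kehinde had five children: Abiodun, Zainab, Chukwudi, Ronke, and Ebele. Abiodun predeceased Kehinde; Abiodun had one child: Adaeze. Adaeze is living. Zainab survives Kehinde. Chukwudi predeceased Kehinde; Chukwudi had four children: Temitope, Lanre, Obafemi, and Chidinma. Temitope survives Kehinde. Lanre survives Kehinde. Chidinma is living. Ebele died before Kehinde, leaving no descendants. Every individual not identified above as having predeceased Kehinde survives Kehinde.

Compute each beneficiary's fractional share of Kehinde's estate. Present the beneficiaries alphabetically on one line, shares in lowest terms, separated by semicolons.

Adaeze 1/4; Chidinma 1/16; Lanre 1/16; Obafemi 1/16; Ronke 1/4; Temitope 1/16; Zainab 1/4

There is no surviving spouse, so the entire estate passes to Kehinde's descendants per stirpes.
Ebele left no surviving issue, so that branch lapses and is disregarded.
The estate is divided into 4 equal shares of 1/4 among Abiodun, Zainab, Chukwudi, Ronke.
Abiodun predeceased; the 1/4 allotted to Abiodun's branch passes to Abiodun's issue by representation.
Adaeze is the sole taker at this level and receives the full 1/4.
Zainab is living and takes 1/4.
Chukwudi predeceased; the 1/4 allotted to Chukwudi's branch passes to Chukwudi's issue by representation.
The 1/4 is divided into 4 equal shares of 1/16 among Temitope, Lanre, Obafemi, Chidinma.
Temitope is living and takes 1/16.
Lanre is living and takes 1/16.
Obafemi is living and takes 1/16.
Chidinma is living and takes 1/16.
Ronke is living and takes 1/4.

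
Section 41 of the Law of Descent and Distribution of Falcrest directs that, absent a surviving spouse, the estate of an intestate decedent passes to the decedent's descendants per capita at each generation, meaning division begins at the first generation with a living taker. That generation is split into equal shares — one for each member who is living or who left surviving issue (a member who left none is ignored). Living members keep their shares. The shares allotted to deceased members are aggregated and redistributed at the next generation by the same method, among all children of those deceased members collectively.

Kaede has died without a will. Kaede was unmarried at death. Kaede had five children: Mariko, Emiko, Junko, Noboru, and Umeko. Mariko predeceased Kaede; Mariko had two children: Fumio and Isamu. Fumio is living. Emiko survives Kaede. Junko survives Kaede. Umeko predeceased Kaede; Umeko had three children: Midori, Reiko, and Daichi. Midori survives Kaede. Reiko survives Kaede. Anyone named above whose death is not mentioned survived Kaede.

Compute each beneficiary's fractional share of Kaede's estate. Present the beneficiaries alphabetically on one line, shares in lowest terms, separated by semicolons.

There is no surviving spouse, so the entire estate passes to Kaede's descendants per capita at each generation.
At generation 1 (Mariko, Emiko, Junko, Noboru, Umeko) there are 5 shares of (1)/5 = 1/5 each.
Living: Emiko, Junko, and Noboru — each takes 1/5.
Deceased: Mariko and Umeko. Their combined 2/5 is pooled and carried to generation 2.
At generation 2 (Fumio, Isamu, Midori, Reiko, Daichi) there are 5 shares of (2/5)/5 = 2/25 each.
Living: Fumio, Isamu, Midori, Reiko, and Daichi — each takes 2/25.

Daichi 2/25; Emiko 1/5; Fumio 2/25; Isamu 2/25; Junko 1/5; Midori 2/25; Noboru 1/5; Reiko 2/25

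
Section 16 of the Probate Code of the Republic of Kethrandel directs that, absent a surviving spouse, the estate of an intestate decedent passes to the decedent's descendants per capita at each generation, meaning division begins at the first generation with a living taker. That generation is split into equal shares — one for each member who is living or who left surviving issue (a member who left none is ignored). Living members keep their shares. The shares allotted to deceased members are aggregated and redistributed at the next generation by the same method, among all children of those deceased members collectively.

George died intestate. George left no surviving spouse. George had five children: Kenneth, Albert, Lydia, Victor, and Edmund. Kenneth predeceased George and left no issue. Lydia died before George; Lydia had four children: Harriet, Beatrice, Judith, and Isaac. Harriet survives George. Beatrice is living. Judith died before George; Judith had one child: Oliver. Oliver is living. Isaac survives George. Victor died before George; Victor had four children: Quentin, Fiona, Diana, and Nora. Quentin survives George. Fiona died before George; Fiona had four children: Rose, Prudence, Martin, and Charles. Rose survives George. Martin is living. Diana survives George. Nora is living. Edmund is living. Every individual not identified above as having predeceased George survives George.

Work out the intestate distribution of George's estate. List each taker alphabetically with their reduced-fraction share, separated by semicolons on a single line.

Albert 1/4; Beatrice 1/16; Charles 1/40; Diana 1/16; Edmund 1/4; Harriet 1/16; Isaac 1/16; Martin 1/40; Nora 1/16; Oliver 1/40; Prudence 1/40; Quentin 1/16; Rose 1/40

There is no surviving spouse, so the entire estate passes to George's descendants per capita at each generation.
At generation 1 (Albert, Lydia, Victor, Edmund) there are 4 shares of (1)/4 = 1/4 each.
Living: Albert and Edmund — each takes 1/4.
Deceased: Lydia and Victor. Their combined 1/2 is pooled and carried to generation 2.
At generation 2 (Harriet, Beatrice, Judith, Isaac, Quentin, Fiona, Diana, Nora) there are 8 shares of (1/2)/8 = 1/16 each.
Living: Harriet, Beatrice, Isaac, Quentin, Diana, and Nora — each takes 1/16.
Deceased: Judith and Fiona. Their combined 1/8 is pooled and carried to generation 3.
At generation 3 (Oliver, Rose, Prudence, Martin, Charles) there are 5 shares of (1/8)/5 = 1/40 each.
Living: Oliver, Rose, Prudence, Martin, and Charles — each takes 1/40.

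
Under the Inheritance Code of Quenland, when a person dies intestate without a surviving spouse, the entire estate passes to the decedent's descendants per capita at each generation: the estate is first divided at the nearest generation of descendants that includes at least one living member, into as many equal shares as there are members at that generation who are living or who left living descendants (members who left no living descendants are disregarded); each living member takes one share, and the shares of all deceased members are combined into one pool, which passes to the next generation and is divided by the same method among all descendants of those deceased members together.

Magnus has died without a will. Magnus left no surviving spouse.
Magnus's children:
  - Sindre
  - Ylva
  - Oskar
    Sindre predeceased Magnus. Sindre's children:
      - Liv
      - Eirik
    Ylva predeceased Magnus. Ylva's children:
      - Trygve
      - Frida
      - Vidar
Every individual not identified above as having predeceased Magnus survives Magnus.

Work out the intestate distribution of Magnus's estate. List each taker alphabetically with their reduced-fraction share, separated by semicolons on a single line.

Eirik 2/15; Frida 2/15; Liv 2/15; Oskar 1/3; Trygve 2/15; Vidar 2/15

There is no surviving spouse, so the entire estate passes to Magnus's descendants per capita at each generation.
At generation 1 (Sindre, Ylva, Oskar) there are 3 shares of (1)/3 = 1/3 each.
Living: Oskar — each takes 1/3.
Deceased: Sindre and Ylva. Their combined 2/3 is pooled and carried to generation 2.
At generation 2 (Liv, Eirik, Trygve, Frida, Vidar) there are 5 shares of (2/3)/5 = 2/15 each.
Living: Liv, Eirik, Trygve, Frida, and Vidar — each takes 2/15.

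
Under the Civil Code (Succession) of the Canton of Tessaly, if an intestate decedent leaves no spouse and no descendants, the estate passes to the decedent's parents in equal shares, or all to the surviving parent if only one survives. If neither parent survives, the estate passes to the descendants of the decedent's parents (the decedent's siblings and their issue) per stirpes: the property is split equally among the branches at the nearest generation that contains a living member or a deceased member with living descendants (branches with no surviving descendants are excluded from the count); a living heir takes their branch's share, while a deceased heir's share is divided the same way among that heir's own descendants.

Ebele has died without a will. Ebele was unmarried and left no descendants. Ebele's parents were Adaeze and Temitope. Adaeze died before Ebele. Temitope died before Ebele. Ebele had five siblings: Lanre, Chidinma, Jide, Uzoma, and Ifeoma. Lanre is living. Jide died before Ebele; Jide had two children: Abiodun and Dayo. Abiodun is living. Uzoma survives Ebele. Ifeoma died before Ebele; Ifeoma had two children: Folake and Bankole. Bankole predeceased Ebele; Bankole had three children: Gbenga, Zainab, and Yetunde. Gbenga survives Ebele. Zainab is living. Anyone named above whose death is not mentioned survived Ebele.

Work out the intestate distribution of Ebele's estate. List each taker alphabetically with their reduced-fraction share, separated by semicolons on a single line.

Abiodun 1/10; Chidinma 1/5; Dayo 1/10; Folake 1/10; Gbenga 1/30; Lanre 1/5; Uzoma 1/5; Yetunde 1/30; Zainab 1/30

Neither parent survives and there are no descendants, so the estate passes to Ebele's siblings and their issue per stirpes.
The estate is divided into 5 equal shares of 1/5 among Lanre, Chidinma, Jide, Uzoma, Ifeoma.
Lanre is living and takes 1/5.
Chidinma is living and takes 1/5.
Jide predeceased; the 1/5 allotted to Jide's branch passes to Jide's issue by representation.
The 1/5 is divided into 2 equal shares of 1/10 among Abiodun, Dayo.
Abiodun is living and takes 1/10.
Dayo is living and takes 1/10.
Uzoma is living and takes 1/5.
Ifeoma predeceased; the 1/5 allotted to Ifeoma's branch passes to Ifeoma's issue by representation.
The 1/5 is divided into 2 equal shares of 1/10 among Folake, Bankole.
Folake is living and takes 1/10.
Bankole predeceased; the 1/10 allotted to Bankole's branch passes to Bankole's issue by representation.
The 1/10 is divided into 3 equal shares of 1/30 among Gbenga, Zainab, Yetunde.
Gbenga is living and takes 1/30.
Zainab is living and takes 1/30.
Yetunde is living and takes 1/30.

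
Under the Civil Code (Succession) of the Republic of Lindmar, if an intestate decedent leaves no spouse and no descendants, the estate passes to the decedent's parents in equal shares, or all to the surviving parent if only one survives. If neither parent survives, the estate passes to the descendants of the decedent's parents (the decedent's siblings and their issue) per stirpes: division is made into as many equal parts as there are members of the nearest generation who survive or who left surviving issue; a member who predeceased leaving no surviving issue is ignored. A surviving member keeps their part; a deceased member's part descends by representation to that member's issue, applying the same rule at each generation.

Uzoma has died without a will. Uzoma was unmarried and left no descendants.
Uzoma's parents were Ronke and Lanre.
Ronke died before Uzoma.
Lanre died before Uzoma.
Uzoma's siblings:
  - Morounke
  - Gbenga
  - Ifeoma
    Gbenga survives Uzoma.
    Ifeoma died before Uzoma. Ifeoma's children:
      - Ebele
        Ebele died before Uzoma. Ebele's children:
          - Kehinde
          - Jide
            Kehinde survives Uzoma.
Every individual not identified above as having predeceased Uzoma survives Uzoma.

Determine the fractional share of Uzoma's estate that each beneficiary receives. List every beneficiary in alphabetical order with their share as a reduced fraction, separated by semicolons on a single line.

Neither parent survives and there are no descendants, so the estate passes to Uzoma's siblings and their issue per stirpes.
The estate is divided into 3 equal shares of 1/3 among Morounke, Gbenga, Ifeoma.
Morounke is living and takes 1/3.
Gbenga is living and takes 1/3.
Ifeoma predeceased; the 1/3 allotted to Ifeoma's branch passes to Ifeoma's issue by representation.
Ebele's line is the sole branch at this level, so the full 1/3 passes to Ebele's issue by representation.
The 1/3 is divided into 2 equal shares of 1/6 among Kehinde, Jide.
Kehinde is living and takes 1/6.
Jide is living and takes 1/6.

Gbenga 1/3; Jide 1/6; Kehinde 1/6; Morounke 1/3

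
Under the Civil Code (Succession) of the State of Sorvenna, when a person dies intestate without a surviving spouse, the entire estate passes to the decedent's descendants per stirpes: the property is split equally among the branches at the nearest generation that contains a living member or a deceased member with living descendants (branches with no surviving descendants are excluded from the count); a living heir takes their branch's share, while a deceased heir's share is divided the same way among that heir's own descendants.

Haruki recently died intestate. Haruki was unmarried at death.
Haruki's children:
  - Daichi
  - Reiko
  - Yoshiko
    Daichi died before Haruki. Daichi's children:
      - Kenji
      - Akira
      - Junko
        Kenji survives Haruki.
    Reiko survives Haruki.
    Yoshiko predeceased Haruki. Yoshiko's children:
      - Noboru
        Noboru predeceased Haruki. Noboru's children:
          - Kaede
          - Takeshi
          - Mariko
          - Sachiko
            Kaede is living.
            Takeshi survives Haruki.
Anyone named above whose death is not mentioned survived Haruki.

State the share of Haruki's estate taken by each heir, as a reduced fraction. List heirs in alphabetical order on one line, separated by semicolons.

There is no surviving spouse, so the entire estate passes to Haruki's descendants per stirpes.
The estate is divided into 3 equal shares of 1/3 among Daichi, Reiko, Yoshiko.
Daichi predeceased; the 1/3 allotted to Daichi's branch passes to Daichi's issue by representation.
The 1/3 is divided into 3 equal shares of 1/9 among Kenji, Akira, Junko.
Kenji is living and takes 1/9.
Akira is living and takes 1/9.
Junko is living and takes 1/9.
Reiko is living and takes 1/3.
Yoshiko predeceased; the 1/3 allotted to Yoshiko's branch passes to Yoshiko's issue by representation.
Noboru's line is the sole branch at this level, so the full 1/3 passes to Noboru's issue by representation.
The 1/3 is divided into 4 equal shares of 1/12 among Kaede, Takeshi, Mariko, Sachiko.
Kaede is living and takes 1/12.
Takeshi is living and takes 1/12.
Mariko is living and takes 1/12.
Sachiko is living and takes 1/12.

Akira 1/9; Junko 1/9; Kaede 1/12; Kenji 1/9; Mariko 1/12; Reiko 1/3; Sachiko 1/12; Takeshi 1/12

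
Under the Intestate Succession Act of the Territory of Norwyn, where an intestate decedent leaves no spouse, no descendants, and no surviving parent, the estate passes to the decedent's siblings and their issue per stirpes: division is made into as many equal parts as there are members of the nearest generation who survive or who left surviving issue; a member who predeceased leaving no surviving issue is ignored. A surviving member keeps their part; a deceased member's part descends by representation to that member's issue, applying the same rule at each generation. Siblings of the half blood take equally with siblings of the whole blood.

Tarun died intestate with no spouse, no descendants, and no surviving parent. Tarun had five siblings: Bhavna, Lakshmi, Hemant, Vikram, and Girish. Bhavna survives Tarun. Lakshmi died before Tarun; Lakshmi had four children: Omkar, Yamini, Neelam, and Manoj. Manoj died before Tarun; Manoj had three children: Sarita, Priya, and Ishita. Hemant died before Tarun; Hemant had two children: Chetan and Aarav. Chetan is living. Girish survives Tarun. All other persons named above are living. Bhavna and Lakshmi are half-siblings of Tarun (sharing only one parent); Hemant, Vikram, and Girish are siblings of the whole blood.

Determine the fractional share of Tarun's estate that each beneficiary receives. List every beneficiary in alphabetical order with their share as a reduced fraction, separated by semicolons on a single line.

No spouse, descendants, or parent survives, so the estate passes to Tarun's siblings per stirpes.
Half-blood and whole-blood siblings take equally under the stated rule.
The estate is divided into 5 equal shares of 1/5 among Bhavna, Lakshmi, Hemant, Vikram, Girish.
Bhavna is living and takes 1/5.
Lakshmi predeceased; the 1/5 allotted to Lakshmi's branch passes to Lakshmi's issue by representation.
The 1/5 is divided into 4 equal shares of 1/20 among Omkar, Yamini, Neelam, Manoj.
Omkar is living and takes 1/20.
Yamini is living and takes 1/20.
Neelam is living and takes 1/20.
Manoj predeceased; the 1/20 allotted to Manoj's branch passes to Manoj's issue by representation.
The 1/20 is divided into 3 equal shares of 1/60 among Sarita, Priya, Ishita.
Sarita is living and takes 1/60.
Priya is living and takes 1/60.
Ishita is living and takes 1/60.
Hemant predeceased; the 1/5 allotted to Hemant's branch passes to Hemant's issue by representation.
The 1/5 is divided into 2 equal shares of 1/10 among Chetan, Aarav.
Chetan is living and takes 1/10.
Aarav is living and takes 1/10.
Vikram is living and takes 1/5.
Girish is living and takes 1/5.

Aarav 1/10; Bhavna 1/5; Chetan 1/10; Girish 1/5; Ishita 1/60; Neelam 1/20; Omkar 1/20; Priya 1/60; Sarita 1/60; Vikram 1/5; Yamini 1/20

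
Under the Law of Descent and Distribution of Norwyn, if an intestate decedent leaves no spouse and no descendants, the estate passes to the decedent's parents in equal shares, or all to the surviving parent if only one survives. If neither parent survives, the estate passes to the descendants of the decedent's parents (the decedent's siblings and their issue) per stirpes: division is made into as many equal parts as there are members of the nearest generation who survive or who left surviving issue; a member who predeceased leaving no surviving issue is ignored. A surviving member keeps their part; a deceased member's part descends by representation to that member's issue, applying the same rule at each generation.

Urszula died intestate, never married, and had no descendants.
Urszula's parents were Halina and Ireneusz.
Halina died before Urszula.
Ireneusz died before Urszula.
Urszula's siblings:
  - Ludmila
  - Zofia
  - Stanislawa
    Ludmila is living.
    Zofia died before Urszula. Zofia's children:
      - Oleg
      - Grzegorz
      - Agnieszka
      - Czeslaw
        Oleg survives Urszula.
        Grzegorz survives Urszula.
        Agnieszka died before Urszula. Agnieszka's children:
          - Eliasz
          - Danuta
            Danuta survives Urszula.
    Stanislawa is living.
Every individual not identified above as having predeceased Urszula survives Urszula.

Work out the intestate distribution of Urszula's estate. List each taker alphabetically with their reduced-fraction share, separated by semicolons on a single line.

Czeslaw 1/12; Danuta 1/24; Eliasz 1/24; Grzegorz 1/12; Ludmila 1/3; Oleg 1/12; Stanislawa 1/3

Neither parent survives and there are no descendants, so the estate passes to Urszula's siblings and their issue per stirpes.
The estate is divided into 3 equal shares of 1/3 among Ludmila, Zofia, Stanislawa.
Ludmila is living and takes 1/3.
Zofia predeceased; the 1/3 allotted to Zofia's branch passes to Zofia's issue by representation.
The 1/3 is divided into 4 equal shares of 1/12 among Oleg, Grzegorz, Agnieszka, Czeslaw.
Oleg is living and takes 1/12.
Grzegorz is living and takes 1/12.
Agnieszka predeceased; the 1/12 allotted to Agnieszka's branch passes to Agnieszka's issue by representation.
The 1/12 is divided into 2 equal shares of 1/24 among Eliasz, Danuta.
Eliasz is living and takes 1/24.
Danuta is living and takes 1/24.
Czeslaw is living and takes 1/12.
Stanislawa is living and takes 1/3.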